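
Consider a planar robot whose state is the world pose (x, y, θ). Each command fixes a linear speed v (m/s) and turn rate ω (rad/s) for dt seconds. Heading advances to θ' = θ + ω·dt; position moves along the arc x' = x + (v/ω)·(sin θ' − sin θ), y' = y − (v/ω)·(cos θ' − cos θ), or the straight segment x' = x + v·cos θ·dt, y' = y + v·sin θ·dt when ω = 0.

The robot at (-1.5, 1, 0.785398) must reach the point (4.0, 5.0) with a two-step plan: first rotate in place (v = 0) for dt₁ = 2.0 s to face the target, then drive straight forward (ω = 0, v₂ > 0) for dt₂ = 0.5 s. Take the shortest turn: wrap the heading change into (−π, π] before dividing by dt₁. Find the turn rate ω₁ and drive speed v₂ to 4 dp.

heading to target = atan2(5−1, 4−-1.5) = 0.6288
Δθ = wrap(0.6288 − 0.7854) = -0.1566; ω₁ = Δθ/dt₁ = -0.0783
distance = √((4−-1.5)² + (5−1)²) = 6.8007; v₂ = distance/dt₂ = 13.6015

ω₁ = -0.0783, v₂ = 13.6015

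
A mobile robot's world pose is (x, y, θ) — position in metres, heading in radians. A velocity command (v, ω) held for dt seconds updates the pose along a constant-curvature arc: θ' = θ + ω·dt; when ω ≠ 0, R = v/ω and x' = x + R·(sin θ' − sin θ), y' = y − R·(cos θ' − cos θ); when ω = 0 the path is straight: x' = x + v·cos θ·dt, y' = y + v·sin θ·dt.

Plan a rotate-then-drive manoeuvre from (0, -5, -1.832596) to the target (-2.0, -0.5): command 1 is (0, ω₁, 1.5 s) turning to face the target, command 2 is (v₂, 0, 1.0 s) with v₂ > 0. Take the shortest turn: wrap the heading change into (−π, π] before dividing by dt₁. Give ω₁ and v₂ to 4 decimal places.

heading to target = atan2(-0.5−-5, -2−0) = 1.9890
Δθ = wrap(1.9890 − -1.8326) = -2.4616; ω₁ = Δθ/dt₁ = -1.6410
distance = √((-2−0)² + (-0.5−-5)²) = 4.9244; v₂ = distance/dt₂ = 4.9244

ω₁ = -1.6410, v₂ = 4.9244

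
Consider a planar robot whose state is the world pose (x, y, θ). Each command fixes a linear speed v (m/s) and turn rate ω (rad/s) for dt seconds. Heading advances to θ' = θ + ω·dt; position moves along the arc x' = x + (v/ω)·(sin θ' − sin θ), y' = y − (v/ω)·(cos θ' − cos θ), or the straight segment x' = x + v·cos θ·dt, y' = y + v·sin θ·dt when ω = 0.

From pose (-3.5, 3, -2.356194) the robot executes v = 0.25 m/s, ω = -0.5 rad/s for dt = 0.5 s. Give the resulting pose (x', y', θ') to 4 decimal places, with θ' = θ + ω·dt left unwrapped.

θ' = -2.3562 + -0.5·0.5 = -2.6062
R = v/ω = 0.25/-0.5 = -0.5000
x' = -3.5 + -0.5000·(sin -2.6062 − sin -2.3562) = -3.5985
y' = 3 − -0.5000·(cos -2.6062 − cos -2.3562) = 2.9235

(-3.5985, 2.9235, -2.6062)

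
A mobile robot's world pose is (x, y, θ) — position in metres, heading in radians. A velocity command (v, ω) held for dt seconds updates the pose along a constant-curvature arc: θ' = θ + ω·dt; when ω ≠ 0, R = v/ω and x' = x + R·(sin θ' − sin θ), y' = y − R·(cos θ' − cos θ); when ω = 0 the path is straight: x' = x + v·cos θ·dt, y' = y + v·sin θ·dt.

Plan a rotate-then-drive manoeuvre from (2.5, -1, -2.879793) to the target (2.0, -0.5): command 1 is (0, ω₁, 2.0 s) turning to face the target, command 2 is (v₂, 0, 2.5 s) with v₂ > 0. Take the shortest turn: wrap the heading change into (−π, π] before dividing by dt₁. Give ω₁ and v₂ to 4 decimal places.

heading to target = atan2(-0.5−-1, 2−2.5) = 2.3562
Δθ = wrap(2.3562 − -2.8798) = -1.0472; ω₁ = Δθ/dt₁ = -0.5236
distance = √((2−2.5)² + (-0.5−-1)²) = 0.7071; v₂ = distance/dt₂ = 0.2828

ω₁ = -0.5236, v₂ = 0.2828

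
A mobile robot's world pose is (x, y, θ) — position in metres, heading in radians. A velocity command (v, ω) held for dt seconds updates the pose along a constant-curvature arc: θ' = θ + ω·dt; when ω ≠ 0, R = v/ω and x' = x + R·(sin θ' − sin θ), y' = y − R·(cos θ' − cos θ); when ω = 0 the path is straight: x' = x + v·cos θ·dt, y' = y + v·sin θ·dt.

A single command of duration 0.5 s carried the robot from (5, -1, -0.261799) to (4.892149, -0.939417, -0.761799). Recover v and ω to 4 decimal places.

v = -0.2500, ω = -1.0000

Δθ = -0.761799 − -0.261799 = -0.500000
ω = Δθ/dt = -0.500000/0.5 = -1.0000
R = Δx/(sin θ' − sin θ) = 0.2500
v = R·ω = 0.2500·-1.0000 = -0.2500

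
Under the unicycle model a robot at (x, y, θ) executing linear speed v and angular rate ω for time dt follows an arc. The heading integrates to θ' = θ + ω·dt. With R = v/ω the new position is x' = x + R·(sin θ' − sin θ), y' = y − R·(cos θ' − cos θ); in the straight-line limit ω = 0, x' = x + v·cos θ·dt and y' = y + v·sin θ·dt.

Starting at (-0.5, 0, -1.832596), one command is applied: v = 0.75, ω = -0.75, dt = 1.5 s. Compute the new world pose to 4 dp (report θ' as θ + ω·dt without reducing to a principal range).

(-1.2830, -0.7243, -2.9576)

θ' = -1.8326 + -0.75·1.5 = -2.9576
R = v/ω = 0.75/-0.75 = -1.0000
x' = -0.5 + -1.0000·(sin -2.9576 − sin -1.8326) = -1.2830
y' = 0 − -1.0000·(cos -2.9576 − cos -1.8326) = -0.7243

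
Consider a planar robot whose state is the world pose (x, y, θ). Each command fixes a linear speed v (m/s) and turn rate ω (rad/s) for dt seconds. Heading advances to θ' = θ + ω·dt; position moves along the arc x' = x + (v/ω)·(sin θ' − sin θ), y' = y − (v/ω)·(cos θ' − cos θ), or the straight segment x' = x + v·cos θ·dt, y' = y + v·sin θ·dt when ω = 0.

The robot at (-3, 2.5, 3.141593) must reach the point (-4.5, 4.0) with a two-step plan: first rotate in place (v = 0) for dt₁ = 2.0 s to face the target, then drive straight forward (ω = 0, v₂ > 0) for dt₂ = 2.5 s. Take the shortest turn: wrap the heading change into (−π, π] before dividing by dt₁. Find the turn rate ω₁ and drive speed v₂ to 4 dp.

heading to target = atan2(4−2.5, -4.5−-3) = 2.3562
Δθ = wrap(2.3562 − 3.1416) = -0.7854; ω₁ = Δθ/dt₁ = -0.3927
distance = √((-4.5−-3)² + (4−2.5)²) = 2.1213; v₂ = distance/dt₂ = 0.8485

ω₁ = -0.3927, v₂ = 0.8485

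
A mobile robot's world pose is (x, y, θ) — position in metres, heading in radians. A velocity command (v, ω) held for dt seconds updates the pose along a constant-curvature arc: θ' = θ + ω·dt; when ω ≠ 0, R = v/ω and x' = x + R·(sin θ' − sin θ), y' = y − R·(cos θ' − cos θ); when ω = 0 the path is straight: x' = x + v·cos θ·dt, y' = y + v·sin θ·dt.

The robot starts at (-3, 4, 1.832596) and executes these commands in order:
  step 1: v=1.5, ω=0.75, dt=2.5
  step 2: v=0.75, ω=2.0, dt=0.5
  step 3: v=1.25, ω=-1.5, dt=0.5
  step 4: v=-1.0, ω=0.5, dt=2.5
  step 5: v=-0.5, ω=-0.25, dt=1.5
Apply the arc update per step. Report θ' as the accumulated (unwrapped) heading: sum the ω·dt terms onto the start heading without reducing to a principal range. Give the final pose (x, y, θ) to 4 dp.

(-6.3275, 7.3201, 4.8326)

step 1: θ'=3.7076 (R=2.0000) → pose (-6.0044, 5.1705, 3.7076)
step 2: θ'=4.7076 (R=0.3750) → pose (-6.1783, 4.8557, 4.7076)
step 3: θ'=3.9576 (R=-0.8333) → pose (-6.4046, 4.2888, 3.9576)
step 4: θ'=5.2076 (R=-2.0000) → pose (-6.1017, 6.6095, 5.2076)
step 5: θ'=4.8326 (R=2.0000) → pose (-6.3275, 7.3201, 4.8326)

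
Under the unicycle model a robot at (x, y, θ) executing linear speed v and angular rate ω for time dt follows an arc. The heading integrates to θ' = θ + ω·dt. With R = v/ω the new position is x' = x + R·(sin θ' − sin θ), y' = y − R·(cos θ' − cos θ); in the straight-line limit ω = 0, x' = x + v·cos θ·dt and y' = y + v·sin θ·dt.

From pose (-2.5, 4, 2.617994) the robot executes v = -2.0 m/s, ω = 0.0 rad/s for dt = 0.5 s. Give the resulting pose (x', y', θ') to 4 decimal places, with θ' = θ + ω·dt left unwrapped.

(-1.6340, 3.5000, 2.6180)

θ' = 2.6180 + 0.0·0.5 = 2.6180
ω = 0 → straight: x' = -2.5 + -2.0·cos(2.6180)·0.5 = -1.6340
y' = 4 + -2.0·sin(2.6180)·0.5 = 3.5000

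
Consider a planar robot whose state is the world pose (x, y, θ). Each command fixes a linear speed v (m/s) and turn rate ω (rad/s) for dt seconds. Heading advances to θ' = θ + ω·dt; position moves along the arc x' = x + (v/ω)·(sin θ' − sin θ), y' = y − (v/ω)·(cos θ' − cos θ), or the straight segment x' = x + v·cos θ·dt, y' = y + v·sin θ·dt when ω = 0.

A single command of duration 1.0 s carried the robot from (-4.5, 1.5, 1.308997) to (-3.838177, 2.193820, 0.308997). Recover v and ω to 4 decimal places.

Δθ = 0.308997 − 1.308997 = -1.000000
ω = Δθ/dt = -1.000000/1.0 = -1.0000
R = −Δy/(cos θ' − cos θ) = -1.0000
v = R·ω = -1.0000·-1.0000 = 1.0000

v = 1.0000, ω = -1.0000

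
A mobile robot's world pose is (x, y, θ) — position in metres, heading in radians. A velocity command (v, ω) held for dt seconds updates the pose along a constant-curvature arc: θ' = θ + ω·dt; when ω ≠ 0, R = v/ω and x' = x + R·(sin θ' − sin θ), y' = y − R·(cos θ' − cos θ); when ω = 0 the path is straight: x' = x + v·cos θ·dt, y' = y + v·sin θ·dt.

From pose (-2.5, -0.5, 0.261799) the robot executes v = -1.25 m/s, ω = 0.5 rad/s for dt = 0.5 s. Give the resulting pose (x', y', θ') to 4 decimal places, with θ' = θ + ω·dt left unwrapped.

θ' = 0.2618 + 0.5·0.5 = 0.5118
R = v/ω = -1.25/0.5 = -2.5000
x' = -2.5 + -2.5000·(sin 0.5118 − sin 0.2618) = -3.0773
y' = -0.5 − -2.5000·(cos 0.5118 − cos 0.2618) = -0.7352

(-3.0773, -0.7352, 0.5118)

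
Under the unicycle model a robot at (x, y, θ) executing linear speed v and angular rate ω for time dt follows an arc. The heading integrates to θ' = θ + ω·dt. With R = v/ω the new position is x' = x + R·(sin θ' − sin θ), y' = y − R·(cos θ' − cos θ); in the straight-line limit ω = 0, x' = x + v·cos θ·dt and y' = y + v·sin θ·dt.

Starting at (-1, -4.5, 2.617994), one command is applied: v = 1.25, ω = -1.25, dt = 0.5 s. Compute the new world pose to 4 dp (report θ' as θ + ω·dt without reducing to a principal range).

(-1.4122, -4.0437, 1.9930)

θ' = 2.6180 + -1.25·0.5 = 1.9930
R = v/ω = 1.25/-1.25 = -1.0000
x' = -1 + -1.0000·(sin 1.9930 − sin 2.6180) = -1.4122
y' = -4.5 − -1.0000·(cos 1.9930 − cos 2.6180) = -4.0437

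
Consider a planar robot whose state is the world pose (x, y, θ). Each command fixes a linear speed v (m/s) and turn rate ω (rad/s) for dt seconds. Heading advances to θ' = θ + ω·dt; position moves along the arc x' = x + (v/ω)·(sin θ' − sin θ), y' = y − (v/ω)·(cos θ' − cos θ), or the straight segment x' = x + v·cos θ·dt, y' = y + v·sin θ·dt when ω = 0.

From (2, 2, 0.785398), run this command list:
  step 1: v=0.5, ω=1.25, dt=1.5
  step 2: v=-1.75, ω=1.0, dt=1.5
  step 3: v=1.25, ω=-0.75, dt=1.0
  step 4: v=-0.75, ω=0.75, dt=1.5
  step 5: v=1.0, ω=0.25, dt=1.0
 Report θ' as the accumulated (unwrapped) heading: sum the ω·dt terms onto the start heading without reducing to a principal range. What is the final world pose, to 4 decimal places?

step 1: θ'=2.6604 (R=0.4000) → pose (1.9023, 2.6374, 2.6604)
step 2: θ'=4.1604 (R=-1.7500) → pose (4.2024, 3.2710, 4.1604)
step 3: θ'=3.4104 (R=-1.6667) → pose (3.2259, 2.5382, 3.4104)
step 4: θ'=4.5354 (R=-1.0000) → pose (3.9446, 3.3262, 4.5354)
step 5: θ'=4.7854 (R=4.0000) → pose (3.8928, 2.3302, 4.7854)

(3.8928, 2.3302, 4.7854)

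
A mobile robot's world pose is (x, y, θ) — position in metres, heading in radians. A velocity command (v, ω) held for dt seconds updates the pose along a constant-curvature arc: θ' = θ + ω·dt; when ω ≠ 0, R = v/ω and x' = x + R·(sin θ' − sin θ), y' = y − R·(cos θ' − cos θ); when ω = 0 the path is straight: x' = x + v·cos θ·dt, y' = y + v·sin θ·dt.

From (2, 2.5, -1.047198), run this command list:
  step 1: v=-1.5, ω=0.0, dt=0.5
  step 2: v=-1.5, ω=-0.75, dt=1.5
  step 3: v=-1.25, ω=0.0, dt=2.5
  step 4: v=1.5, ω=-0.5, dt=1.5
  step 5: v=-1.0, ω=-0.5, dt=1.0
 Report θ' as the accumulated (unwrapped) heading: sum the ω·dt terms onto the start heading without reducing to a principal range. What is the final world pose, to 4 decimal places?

(2.6445, 6.5968, -3.4222)

step 1: θ'=-1.0472 (straight) → pose (1.6250, 3.1495, -1.0472)
step 2: θ'=-2.1722 (R=2.0000) → pose (1.7080, 5.2811, -2.1722)
step 3: θ'=-2.1722 (straight) → pose (3.4761, 7.8578, -2.1722)
step 4: θ'=-2.9222 (R=-3.0000) → pose (1.6554, 6.6271, -2.9222)
step 5: θ'=-3.4222 (R=2.0000) → pose (2.6445, 6.5968, -3.4222)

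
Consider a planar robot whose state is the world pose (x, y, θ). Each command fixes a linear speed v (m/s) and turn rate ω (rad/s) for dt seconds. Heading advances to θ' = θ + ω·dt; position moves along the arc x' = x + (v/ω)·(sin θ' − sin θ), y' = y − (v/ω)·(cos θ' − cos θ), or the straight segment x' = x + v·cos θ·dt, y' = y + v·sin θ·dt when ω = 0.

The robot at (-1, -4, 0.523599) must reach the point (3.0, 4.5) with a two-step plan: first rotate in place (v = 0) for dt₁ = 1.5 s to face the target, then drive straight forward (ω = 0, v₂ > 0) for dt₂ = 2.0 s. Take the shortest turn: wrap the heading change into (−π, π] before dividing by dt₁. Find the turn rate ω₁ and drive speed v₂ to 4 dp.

ω₁ = 0.4049, v₂ = 4.6971

heading to target = atan2(4.5−-4, 3−-1) = 1.1310
Δθ = wrap(1.1310 − 0.5236) = 0.6074; ω₁ = Δθ/dt₁ = 0.4049
distance = √((3−-1)² + (4.5−-4)²) = 9.3941; v₂ = distance/dt₂ = 4.6971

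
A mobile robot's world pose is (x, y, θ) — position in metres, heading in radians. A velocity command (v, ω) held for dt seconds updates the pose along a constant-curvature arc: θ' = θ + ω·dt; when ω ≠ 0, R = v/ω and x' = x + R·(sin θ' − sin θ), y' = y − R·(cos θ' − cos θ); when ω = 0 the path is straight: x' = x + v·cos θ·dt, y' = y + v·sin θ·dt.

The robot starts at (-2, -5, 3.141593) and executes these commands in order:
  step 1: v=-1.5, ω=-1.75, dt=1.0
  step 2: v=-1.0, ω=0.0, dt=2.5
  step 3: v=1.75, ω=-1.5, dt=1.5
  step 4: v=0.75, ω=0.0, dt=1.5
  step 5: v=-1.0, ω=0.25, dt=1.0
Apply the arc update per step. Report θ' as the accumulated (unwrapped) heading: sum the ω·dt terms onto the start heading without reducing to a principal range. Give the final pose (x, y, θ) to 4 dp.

step 1: θ'=1.3916 (R=0.8571) → pose (-1.1566, -6.0099, 1.3916)
step 2: θ'=1.3916 (straight) → pose (-1.6022, -8.4699, 1.3916)
step 3: θ'=-0.8584 (R=-1.1667) → pose (0.4287, -7.9153, -0.8584)
step 4: θ'=-0.8584 (straight) → pose (1.1641, -8.7667, -0.8584)
step 5: θ'=-0.6084 (R=-4.0000) → pose (0.4231, -8.0990, -0.6084)

(0.4231, -8.0990, -0.6084)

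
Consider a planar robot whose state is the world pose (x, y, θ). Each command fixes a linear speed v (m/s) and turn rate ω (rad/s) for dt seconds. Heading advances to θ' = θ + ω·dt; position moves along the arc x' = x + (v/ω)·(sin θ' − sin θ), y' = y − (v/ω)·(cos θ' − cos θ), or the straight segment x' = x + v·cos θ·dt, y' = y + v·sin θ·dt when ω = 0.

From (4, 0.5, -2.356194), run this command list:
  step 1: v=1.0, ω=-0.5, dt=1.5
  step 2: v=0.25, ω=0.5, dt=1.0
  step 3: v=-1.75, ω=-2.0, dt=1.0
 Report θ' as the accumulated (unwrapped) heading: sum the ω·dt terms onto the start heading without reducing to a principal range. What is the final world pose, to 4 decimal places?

(3.7357, -0.8140, -4.6062)

step 1: θ'=-3.1062 (R=-2.0000) → pose (2.6566, -0.0845, -3.1062)
step 2: θ'=-2.6062 (R=0.5000) → pose (2.4192, -0.1542, -2.6062)
step 3: θ'=-4.6062 (R=0.8750) → pose (3.7357, -0.8140, -4.6062)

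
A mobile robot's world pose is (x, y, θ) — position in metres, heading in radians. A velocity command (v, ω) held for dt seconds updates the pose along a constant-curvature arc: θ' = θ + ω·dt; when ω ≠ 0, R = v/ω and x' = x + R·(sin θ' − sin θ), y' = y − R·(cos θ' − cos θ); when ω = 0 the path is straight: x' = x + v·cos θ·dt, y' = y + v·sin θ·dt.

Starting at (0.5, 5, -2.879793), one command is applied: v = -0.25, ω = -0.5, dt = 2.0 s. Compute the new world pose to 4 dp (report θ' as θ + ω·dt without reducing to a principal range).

θ' = -2.8798 + -0.5·2.0 = -3.8798
R = v/ω = -0.25/-0.5 = 0.5000
x' = 0.5 + 0.5000·(sin -3.8798 − sin -2.8798) = 0.9659
y' = 5 − 0.5000·(cos -3.8798 − cos -2.8798) = 4.8869

(0.9659, 4.8869, -3.8798)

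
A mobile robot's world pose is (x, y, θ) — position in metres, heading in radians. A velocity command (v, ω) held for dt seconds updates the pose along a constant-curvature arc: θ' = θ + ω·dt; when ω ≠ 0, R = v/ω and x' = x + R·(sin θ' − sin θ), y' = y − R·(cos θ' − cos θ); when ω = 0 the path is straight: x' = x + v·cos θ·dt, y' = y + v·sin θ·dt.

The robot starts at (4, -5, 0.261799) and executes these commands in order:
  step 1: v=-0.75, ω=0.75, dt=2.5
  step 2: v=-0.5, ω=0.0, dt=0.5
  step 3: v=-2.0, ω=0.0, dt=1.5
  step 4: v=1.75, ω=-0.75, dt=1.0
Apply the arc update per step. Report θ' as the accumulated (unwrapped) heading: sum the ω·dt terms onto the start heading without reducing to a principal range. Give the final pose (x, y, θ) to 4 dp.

(4.8331, -7.5672, 1.3868)

step 1: θ'=2.1368 (R=-1.0000) → pose (3.4148, -6.5022, 2.1368)
step 2: θ'=2.1368 (straight) → pose (3.5488, -6.7132, 2.1368)
step 3: θ'=2.1368 (straight) → pose (5.1576, -9.2454, 2.1368)
step 4: θ'=1.3868 (R=-2.3333) → pose (4.8331, -7.5672, 1.3868)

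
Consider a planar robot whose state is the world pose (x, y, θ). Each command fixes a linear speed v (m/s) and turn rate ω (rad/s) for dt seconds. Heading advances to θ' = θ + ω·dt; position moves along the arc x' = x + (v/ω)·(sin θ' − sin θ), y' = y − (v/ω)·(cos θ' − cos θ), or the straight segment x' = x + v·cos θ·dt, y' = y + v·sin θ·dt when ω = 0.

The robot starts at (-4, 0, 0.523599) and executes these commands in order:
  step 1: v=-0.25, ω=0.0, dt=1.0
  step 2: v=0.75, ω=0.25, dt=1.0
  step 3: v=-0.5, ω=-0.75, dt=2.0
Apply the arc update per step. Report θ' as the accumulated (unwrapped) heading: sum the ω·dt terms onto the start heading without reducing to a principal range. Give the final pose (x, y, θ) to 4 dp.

(-4.5290, 0.3054, -0.7264)

step 1: θ'=0.5236 (straight) → pose (-4.2165, -0.1250, 0.5236)
step 2: θ'=0.7736 (R=3.0000) → pose (-3.6204, 0.3269, 0.7736)
step 3: θ'=-0.7264 (R=0.6667) → pose (-4.5290, 0.3054, -0.7264)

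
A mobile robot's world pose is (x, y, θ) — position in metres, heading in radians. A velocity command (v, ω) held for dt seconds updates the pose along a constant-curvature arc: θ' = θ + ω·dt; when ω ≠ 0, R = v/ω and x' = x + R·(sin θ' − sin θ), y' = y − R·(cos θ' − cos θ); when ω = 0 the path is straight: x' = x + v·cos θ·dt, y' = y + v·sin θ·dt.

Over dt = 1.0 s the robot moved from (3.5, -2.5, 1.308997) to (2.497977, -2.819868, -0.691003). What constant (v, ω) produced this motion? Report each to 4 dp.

Δθ = -0.691003 − 1.308997 = -2.000000
ω = Δθ/dt = -2.000000/1.0 = -2.0000
R = Δx/(sin θ' − sin θ) = 0.6250
v = R·ω = 0.6250·-2.0000 = -1.2500

v = -1.2500, ω = -2.0000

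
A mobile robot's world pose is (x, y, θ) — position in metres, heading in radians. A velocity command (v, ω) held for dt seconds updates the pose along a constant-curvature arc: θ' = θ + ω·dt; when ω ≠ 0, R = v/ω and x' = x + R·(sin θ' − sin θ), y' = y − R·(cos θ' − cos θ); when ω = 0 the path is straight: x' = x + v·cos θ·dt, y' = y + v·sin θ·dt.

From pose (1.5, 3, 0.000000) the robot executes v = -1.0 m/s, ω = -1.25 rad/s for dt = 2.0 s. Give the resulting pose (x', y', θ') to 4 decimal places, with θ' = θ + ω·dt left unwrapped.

θ' = 0.0000 + -1.25·2.0 = -2.5000
R = v/ω = -1.0/-1.25 = 0.8000
x' = 1.5 + 0.8000·(sin -2.5000 − sin 0.0000) = 1.0212
y' = 3 − 0.8000·(cos -2.5000 − cos 0.0000) = 4.4409

(1.0212, 4.4409, -2.5000)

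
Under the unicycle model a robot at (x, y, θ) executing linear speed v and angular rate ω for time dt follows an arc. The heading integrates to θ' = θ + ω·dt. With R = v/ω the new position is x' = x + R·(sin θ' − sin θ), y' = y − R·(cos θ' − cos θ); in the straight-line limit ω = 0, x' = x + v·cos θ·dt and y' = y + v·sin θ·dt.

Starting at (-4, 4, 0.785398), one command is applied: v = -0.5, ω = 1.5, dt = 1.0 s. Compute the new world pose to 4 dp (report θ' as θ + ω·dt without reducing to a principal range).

θ' = 0.7854 + 1.5·1.0 = 2.2854
R = v/ω = -0.5/1.5 = -0.3333
x' = -4 + -0.3333·(sin 2.2854 − sin 0.7854) = -4.0161
y' = 4 − -0.3333·(cos 2.2854 − cos 0.7854) = 3.5459

(-4.0161, 3.5459, 2.2854)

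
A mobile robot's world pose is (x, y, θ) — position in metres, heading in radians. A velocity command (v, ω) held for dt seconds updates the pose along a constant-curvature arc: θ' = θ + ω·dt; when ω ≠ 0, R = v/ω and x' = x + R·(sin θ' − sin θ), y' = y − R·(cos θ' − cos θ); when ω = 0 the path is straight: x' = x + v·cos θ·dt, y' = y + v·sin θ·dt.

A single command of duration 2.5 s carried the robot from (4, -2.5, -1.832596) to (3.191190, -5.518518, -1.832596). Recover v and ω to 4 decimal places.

Δθ = -1.832596 − -1.832596 = 0.000000
ω = Δθ/dt = 0.000000/2.5 = 0.0000
ω = 0 → v = (Δx·cos θ + Δy·sin θ)/dt = 1.2500

v = 1.2500, ω = 0.0000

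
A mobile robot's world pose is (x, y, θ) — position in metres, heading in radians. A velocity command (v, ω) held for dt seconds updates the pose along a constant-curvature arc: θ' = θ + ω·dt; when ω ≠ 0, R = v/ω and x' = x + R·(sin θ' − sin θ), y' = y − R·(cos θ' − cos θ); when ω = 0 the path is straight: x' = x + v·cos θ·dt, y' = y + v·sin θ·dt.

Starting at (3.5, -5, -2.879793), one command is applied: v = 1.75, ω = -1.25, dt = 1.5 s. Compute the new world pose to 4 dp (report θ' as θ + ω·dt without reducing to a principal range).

(1.7389, -3.5884, -4.7548)

θ' = -2.8798 + -1.25·1.5 = -4.7548
R = v/ω = 1.75/-1.25 = -1.4000
x' = 3.5 + -1.4000·(sin -4.7548 − sin -2.8798) = 1.7389
y' = -5 − -1.4000·(cos -4.7548 − cos -2.8798) = -3.5884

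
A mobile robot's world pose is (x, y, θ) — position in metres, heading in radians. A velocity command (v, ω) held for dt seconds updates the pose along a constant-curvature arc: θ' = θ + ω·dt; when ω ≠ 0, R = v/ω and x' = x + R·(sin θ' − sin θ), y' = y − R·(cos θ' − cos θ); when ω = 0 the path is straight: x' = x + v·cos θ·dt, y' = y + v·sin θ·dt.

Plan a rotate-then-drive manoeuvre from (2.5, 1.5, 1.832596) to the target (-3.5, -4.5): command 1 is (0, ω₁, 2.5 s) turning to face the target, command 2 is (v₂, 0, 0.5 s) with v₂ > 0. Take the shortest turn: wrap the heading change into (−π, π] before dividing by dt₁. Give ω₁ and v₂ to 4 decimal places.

heading to target = atan2(-4.5−1.5, -3.5−2.5) = -2.3562
Δθ = wrap(-2.3562 − 1.8326) = 2.0944; ω₁ = Δθ/dt₁ = 0.8378
distance = √((-3.5−2.5)² + (-4.5−1.5)²) = 8.4853; v₂ = distance/dt₂ = 16.9706

ω₁ = 0.8378, v₂ = 16.9706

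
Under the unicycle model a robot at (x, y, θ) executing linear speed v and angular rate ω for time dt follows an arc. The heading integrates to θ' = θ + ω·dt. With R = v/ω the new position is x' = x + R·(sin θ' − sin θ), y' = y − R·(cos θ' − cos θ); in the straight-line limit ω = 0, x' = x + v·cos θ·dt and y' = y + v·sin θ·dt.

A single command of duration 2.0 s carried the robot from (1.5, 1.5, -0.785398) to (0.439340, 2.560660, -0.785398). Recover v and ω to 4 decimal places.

v = -0.7500, ω = 0.0000

Δθ = -0.785398 − -0.785398 = 0.000000
ω = Δθ/dt = 0.000000/2.0 = 0.0000
ω = 0 → v = (Δx·cos θ + Δy·sin θ)/dt = -0.7500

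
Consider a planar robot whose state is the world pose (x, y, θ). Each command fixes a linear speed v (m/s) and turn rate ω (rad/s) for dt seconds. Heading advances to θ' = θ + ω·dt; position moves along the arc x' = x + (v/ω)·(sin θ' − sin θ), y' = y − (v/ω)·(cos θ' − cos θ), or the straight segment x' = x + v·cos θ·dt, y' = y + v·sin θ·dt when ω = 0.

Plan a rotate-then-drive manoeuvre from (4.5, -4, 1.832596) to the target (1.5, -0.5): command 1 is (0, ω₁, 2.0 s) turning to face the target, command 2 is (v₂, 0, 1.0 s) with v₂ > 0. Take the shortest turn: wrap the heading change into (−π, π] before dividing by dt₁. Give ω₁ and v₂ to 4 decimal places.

ω₁ = 0.2234, v₂ = 4.6098

heading to target = atan2(-0.5−-4, 1.5−4.5) = 2.2794
Δθ = wrap(2.2794 − 1.8326) = 0.4468; ω₁ = Δθ/dt₁ = 0.2234
distance = √((1.5−4.5)² + (-0.5−-4)²) = 4.6098; v₂ = distance/dt₂ = 4.6098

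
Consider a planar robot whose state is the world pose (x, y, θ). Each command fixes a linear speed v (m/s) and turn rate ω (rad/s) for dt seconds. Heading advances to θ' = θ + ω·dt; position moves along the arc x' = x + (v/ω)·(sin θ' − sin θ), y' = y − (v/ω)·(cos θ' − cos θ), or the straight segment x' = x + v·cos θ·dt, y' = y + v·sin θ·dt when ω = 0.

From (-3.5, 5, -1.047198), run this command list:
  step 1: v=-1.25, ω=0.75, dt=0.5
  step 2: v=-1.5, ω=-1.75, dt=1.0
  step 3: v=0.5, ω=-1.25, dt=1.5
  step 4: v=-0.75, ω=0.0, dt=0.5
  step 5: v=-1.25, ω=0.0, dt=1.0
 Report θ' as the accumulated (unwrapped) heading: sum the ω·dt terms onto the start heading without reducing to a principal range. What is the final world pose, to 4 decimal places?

step 1: θ'=-0.6722 (R=-1.6667) → pose (-3.9055, 5.4708, -0.6722)
step 2: θ'=-2.4222 (R=0.8571) → pose (-3.9366, 6.7862, -2.4222)
step 3: θ'=-4.2972 (R=-0.4000) → pose (-4.5662, 6.9257, -4.2972)
step 4: θ'=-4.2972 (straight) → pose (-4.4149, 6.5826, -4.2972)
step 5: θ'=-4.2972 (straight) → pose (-3.9107, 5.4388, -4.2972)

(-3.9107, 5.4388, -4.2972)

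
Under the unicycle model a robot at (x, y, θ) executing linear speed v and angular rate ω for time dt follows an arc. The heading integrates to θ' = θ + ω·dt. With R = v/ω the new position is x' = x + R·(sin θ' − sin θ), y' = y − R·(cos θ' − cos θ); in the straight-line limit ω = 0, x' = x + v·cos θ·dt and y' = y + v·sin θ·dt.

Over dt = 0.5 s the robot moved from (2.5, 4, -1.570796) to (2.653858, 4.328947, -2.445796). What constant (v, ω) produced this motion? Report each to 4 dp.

Δθ = -2.445796 − -1.570796 = -0.875000
ω = Δθ/dt = -0.875000/0.5 = -1.7500
R = −Δy/(cos θ' − cos θ) = 0.4286
v = R·ω = 0.4286·-1.7500 = -0.7500

v = -0.7500, ω = -1.7500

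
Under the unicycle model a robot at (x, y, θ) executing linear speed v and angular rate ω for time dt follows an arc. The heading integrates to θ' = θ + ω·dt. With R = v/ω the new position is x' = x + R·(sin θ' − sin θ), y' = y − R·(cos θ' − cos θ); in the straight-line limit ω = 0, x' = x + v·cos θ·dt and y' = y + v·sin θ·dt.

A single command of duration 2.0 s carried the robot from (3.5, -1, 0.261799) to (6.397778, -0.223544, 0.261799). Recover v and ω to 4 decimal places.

v = 1.5000, ω = 0.0000

Δθ = 0.261799 − 0.261799 = 0.000000
ω = Δθ/dt = 0.000000/2.0 = 0.0000
ω = 0 → v = (Δx·cos θ + Δy·sin θ)/dt = 1.5000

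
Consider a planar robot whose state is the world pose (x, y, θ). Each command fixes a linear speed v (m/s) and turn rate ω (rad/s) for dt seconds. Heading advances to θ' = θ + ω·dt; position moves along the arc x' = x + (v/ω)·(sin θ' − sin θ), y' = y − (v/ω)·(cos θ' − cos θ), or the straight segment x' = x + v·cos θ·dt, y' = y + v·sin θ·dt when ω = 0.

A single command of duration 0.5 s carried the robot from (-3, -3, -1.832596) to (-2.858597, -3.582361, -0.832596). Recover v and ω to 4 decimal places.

Δθ = -0.832596 − -1.832596 = 1.000000
ω = Δθ/dt = 1.000000/0.5 = 2.0000
R = −Δy/(cos θ' − cos θ) = 0.6250
v = R·ω = 0.6250·2.0000 = 1.2500

v = 1.2500, ω = 2.0000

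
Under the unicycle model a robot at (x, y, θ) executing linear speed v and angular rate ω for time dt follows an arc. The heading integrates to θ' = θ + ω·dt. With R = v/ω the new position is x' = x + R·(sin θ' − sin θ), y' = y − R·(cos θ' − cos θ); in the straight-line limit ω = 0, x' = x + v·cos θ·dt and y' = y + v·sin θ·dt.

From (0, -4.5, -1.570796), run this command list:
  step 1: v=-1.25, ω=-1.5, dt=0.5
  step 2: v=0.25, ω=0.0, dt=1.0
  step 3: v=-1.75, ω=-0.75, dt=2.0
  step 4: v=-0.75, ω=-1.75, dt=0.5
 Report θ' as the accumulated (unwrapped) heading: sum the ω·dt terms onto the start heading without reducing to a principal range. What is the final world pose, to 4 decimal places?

step 1: θ'=-2.3208 (R=0.8333) → pose (0.2236, -3.9320, -2.3208)
step 2: θ'=-2.3208 (straight) → pose (0.0532, -4.1149, -2.3208)
step 3: θ'=-3.8208 (R=2.3333) → pose (3.2262, -3.8899, -3.8208)
step 4: θ'=-4.6958 (R=0.4286) → pose (3.3855, -4.2162, -4.6958)

(3.3855, -4.2162, -4.6958)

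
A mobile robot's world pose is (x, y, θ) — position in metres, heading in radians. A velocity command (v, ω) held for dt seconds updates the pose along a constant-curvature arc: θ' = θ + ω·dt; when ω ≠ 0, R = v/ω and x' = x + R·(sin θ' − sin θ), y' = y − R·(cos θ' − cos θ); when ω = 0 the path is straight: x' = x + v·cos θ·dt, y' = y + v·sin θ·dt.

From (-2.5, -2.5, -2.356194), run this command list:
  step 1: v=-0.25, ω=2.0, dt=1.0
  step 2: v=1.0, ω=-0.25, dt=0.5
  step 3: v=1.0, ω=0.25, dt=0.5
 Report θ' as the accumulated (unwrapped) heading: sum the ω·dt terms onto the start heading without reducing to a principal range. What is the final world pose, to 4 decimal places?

(-1.6318, -2.7008, -0.3562)

step 1: θ'=-0.3562 (R=-0.1250) → pose (-2.5448, -2.2945, -0.3562)
step 2: θ'=-0.4812 (R=-4.0000) → pose (-2.0883, -2.4976, -0.4812)
step 3: θ'=-0.3562 (R=4.0000) → pose (-1.6318, -2.7008, -0.3562)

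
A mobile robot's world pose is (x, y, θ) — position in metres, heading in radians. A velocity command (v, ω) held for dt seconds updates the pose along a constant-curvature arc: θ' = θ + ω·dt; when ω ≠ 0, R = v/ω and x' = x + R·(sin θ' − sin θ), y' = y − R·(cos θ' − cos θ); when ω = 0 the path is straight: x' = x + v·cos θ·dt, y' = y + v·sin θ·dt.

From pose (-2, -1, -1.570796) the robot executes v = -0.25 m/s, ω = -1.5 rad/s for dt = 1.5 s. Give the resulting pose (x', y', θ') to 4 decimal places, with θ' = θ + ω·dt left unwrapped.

θ' = -1.5708 + -1.5·1.5 = -3.8208
R = v/ω = -0.25/-1.5 = 0.1667
x' = -2 + 0.1667·(sin -3.8208 − sin -1.5708) = -1.7286
y' = -1 − 0.1667·(cos -3.8208 − cos -1.5708) = -0.8703

(-1.7286, -0.8703, -3.8208)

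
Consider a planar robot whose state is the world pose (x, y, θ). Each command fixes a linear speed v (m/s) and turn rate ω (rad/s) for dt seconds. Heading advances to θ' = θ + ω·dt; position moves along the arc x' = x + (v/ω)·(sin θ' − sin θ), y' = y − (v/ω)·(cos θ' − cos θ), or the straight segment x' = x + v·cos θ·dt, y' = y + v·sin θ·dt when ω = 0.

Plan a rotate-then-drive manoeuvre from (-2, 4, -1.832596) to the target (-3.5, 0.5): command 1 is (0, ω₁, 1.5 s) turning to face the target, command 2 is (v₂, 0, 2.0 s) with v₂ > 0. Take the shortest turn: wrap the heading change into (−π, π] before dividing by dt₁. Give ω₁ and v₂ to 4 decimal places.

ω₁ = -0.0954, v₂ = 1.9039

heading to target = atan2(0.5−4, -3.5−-2) = -1.9757
Δθ = wrap(-1.9757 − -1.8326) = -0.1431; ω₁ = Δθ/dt₁ = -0.0954
distance = √((-3.5−-2)² + (0.5−4)²) = 3.8079; v₂ = distance/dt₂ = 1.9039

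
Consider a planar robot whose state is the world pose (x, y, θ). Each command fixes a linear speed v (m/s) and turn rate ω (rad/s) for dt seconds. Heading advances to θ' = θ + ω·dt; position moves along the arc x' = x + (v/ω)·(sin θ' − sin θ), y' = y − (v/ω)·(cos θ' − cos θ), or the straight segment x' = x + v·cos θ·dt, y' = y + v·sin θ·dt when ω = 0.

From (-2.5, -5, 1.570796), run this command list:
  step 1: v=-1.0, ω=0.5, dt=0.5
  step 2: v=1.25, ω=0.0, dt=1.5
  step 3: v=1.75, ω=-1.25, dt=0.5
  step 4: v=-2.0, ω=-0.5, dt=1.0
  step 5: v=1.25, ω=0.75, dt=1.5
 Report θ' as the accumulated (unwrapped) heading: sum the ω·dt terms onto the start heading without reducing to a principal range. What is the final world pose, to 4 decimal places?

step 1: θ'=1.8208 (R=-2.0000) → pose (-2.4378, -5.4948, 1.8208)
step 2: θ'=1.8208 (straight) → pose (-2.9017, -3.6781, 1.8208)
step 3: θ'=1.1958 (R=-1.4000) → pose (-2.8479, -2.8189, 1.1958)
step 4: θ'=0.6958 (R=4.0000) → pose (-4.0060, -4.4240, 0.6958)
step 5: θ'=1.8208 (R=1.6667) → pose (-3.4595, -2.7325, 1.8208)

(-3.4595, -2.7325, 1.8208)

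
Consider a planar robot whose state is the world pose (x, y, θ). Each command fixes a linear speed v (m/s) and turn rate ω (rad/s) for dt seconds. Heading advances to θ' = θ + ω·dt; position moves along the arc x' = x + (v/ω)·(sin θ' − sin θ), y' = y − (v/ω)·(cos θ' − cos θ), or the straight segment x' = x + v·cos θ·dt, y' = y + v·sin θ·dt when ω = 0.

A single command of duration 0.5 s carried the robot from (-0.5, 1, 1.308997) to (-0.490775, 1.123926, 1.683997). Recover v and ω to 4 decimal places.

Δθ = 1.683997 − 1.308997 = 0.375000
ω = Δθ/dt = 0.375000/0.5 = 0.7500
R = −Δy/(cos θ' − cos θ) = 0.3333
v = R·ω = 0.3333·0.7500 = 0.2500

v = 0.2500, ω = 0.7500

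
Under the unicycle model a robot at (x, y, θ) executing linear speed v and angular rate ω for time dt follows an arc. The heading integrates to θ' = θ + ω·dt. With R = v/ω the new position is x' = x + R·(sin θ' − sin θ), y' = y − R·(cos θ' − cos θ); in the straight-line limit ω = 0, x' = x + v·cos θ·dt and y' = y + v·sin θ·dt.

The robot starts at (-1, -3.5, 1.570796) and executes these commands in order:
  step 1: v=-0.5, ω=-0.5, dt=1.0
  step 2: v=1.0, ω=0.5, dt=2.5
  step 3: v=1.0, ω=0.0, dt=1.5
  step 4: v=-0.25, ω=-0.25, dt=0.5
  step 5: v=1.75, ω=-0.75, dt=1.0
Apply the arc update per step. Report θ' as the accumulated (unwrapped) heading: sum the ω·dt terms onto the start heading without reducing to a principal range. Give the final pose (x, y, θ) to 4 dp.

step 1: θ'=1.0708 (R=1.0000) → pose (-1.1224, -3.9794, 1.0708)
step 2: θ'=2.3208 (R=2.0000) → pose (-1.4142, -1.6573, 2.3208)
step 3: θ'=2.3208 (straight) → pose (-2.4367, -0.5598, 2.3208)
step 4: θ'=2.1958 (R=1.0000) → pose (-2.3574, -0.6563, 2.1958)
step 5: θ'=1.4458 (R=-2.3333) → pose (-2.7803, 0.9998, 1.4458)

(-2.7803, 0.9998, 1.4458)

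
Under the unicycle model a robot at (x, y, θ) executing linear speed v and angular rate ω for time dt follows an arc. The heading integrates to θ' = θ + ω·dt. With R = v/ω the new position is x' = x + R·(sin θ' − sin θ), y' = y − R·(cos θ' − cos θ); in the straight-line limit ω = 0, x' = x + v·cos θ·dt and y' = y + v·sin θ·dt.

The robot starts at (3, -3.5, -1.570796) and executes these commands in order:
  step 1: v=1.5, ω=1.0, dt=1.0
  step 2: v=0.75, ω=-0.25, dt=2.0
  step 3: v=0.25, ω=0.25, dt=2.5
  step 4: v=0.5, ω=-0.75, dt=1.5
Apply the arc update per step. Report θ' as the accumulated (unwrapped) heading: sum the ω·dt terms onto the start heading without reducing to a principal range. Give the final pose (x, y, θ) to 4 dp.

step 1: θ'=-0.5708 (R=1.5000) → pose (3.6895, -4.7622, -0.5708)
step 2: θ'=-1.0708 (R=-3.0000) → pose (4.7014, -5.8483, -1.0708)
step 3: θ'=-0.4458 (R=1.0000) → pose (5.1478, -6.2712, -0.4458)
step 4: θ'=-1.5708 (R=-0.6667) → pose (5.5270, -6.8727, -1.5708)

(5.5270, -6.8727, -1.5708)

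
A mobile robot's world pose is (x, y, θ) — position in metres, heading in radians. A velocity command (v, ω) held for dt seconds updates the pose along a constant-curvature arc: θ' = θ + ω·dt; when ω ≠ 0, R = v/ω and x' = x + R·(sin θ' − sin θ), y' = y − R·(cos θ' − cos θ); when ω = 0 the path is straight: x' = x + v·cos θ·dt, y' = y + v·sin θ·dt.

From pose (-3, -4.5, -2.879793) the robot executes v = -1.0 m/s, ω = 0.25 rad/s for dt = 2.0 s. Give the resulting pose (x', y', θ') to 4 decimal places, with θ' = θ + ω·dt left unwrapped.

(-1.2744, -3.5307, -2.3798)

θ' = -2.8798 + 0.25·2.0 = -2.3798
R = v/ω = -1.0/0.25 = -4.0000
x' = -3 + -4.0000·(sin -2.3798 − sin -2.8798) = -1.2744
y' = -4.5 − -4.0000·(cos -2.3798 − cos -2.8798) = -3.5307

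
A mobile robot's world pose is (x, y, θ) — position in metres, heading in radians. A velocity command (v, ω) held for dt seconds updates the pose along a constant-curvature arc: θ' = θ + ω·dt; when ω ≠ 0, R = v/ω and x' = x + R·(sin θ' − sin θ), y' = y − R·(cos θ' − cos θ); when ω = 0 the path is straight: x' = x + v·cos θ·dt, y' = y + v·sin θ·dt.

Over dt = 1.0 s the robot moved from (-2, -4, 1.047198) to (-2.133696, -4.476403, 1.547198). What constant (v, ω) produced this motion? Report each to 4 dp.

v = -0.5000, ω = 0.5000

Δθ = 1.547198 − 1.047198 = 0.500000
ω = Δθ/dt = 0.500000/1.0 = 0.5000
R = −Δy/(cos θ' − cos θ) = -1.0000
v = R·ω = -1.0000·0.5000 = -0.5000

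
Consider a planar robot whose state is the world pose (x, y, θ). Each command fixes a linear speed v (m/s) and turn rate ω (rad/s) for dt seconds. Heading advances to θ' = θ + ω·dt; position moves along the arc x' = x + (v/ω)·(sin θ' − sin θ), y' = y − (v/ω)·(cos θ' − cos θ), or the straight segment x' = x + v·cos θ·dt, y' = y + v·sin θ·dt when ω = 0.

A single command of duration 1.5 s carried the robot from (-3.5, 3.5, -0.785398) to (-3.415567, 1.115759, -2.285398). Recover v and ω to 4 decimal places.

v = 1.7500, ω = -1.0000

Δθ = -2.285398 − -0.785398 = -1.500000
ω = Δθ/dt = -1.500000/1.5 = -1.0000
R = −Δy/(cos θ' − cos θ) = -1.7500
v = R·ω = -1.7500·-1.0000 = 1.7500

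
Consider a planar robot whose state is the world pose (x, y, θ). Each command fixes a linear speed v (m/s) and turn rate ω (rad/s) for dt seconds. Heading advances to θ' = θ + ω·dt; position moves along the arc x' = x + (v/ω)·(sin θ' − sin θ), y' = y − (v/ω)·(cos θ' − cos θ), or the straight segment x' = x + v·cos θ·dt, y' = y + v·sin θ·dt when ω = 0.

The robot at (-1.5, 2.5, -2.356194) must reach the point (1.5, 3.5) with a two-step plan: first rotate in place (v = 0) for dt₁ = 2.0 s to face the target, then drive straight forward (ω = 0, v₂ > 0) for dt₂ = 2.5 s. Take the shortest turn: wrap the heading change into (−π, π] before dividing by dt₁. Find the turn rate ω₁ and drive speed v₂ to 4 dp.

heading to target = atan2(3.5−2.5, 1.5−-1.5) = 0.3218
Δθ = wrap(0.3218 − -2.3562) = 2.6779; ω₁ = Δθ/dt₁ = 1.3390
distance = √((1.5−-1.5)² + (3.5−2.5)²) = 3.1623; v₂ = distance/dt₂ = 1.2649

ω₁ = 1.3390, v₂ = 1.2649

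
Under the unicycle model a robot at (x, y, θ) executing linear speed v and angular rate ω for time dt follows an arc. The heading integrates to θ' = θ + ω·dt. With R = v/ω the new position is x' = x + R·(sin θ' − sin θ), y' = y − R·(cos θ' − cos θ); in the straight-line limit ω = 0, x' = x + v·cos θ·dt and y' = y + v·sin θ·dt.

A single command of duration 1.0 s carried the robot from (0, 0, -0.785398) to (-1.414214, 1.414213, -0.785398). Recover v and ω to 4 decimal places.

Δθ = -0.785398 − -0.785398 = 0.000000
ω = Δθ/dt = 0.000000/1.0 = 0.0000
ω = 0 → v = (Δx·cos θ + Δy·sin θ)/dt = -2.0000

v = -2.0000, ω = 0.0000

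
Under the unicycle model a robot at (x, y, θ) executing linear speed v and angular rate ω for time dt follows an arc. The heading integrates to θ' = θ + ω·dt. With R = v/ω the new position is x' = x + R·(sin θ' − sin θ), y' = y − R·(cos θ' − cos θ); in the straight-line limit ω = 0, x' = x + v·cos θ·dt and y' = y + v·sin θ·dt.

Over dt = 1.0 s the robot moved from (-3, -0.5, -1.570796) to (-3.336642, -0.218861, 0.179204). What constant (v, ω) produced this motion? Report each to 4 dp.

Δθ = 0.179204 − -1.570796 = 1.750000
ω = Δθ/dt = 1.750000/1.0 = 1.7500
R = Δx/(sin θ' − sin θ) = -0.2857
v = R·ω = -0.2857·1.7500 = -0.5000

v = -0.5000, ω = 1.7500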